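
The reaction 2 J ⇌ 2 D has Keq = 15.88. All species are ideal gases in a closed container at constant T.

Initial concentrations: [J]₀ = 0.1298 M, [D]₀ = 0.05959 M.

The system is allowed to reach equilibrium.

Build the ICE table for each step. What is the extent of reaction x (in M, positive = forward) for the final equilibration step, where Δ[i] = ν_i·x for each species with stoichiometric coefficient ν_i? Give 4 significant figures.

x = 0.0459 M

Q₀ = 0.2108 vs Keq = 15.88 ⇒ Q<K, forward
Step 1:
                   J          D
  I           0.1298    0.05959
  C         -0.09181    0.09181
  E          0.03799     0.1514
  solve Keq expr → x = 0.0459; check Q = 15.88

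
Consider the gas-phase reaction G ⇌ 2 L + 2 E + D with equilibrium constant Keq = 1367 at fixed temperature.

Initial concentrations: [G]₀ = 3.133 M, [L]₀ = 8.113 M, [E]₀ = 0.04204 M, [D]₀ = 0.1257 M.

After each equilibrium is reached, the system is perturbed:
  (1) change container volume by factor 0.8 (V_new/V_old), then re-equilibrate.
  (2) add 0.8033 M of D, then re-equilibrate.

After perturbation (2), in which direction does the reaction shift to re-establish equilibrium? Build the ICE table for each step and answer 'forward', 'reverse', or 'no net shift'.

Direction: reverse

Q₀ = 0.004667 vs Keq = 1367 ⇒ Q<K, forward
Step 1:
                  G         L         E         D
  Initial     3.133     8.113   0.04204    0.1257
  Change     -1.564     3.128     3.128     1.564
  Equil       1.569     11.24      3.17      1.69
  solve Keq expr → x = 1.564; check Q = 1367
Then change container volume by factor 0.8 (V_new/V_old).
Step 2:
                  G         L         E         D
  Initial     1.961     14.05     3.962     2.112
  Change     0.3722   -0.7443   -0.7443   -0.3722
  Equil       2.334     13.31     3.218      1.74
  solve Keq expr → x = -0.3722; check Q = 1367
Then add 0.8033 M of D.
Step 3:
                  G         L         E         D
  Initial     2.334     13.31     3.218     2.543
  Change     0.1561   -0.3121   -0.3121   -0.1561
  Equil        2.49     12.99     2.906     2.387
  solve Keq expr → x = -0.1561; check Q = 1367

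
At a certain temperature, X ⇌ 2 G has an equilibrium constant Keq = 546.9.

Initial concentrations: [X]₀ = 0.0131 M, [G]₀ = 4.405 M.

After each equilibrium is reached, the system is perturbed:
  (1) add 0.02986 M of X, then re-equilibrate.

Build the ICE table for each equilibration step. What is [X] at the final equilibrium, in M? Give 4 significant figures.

Q₀ = 1481 vs Keq = 546.9 ⇒ Q>K, reverse
Step 1:
                  X         G
  I          0.0131     4.405
  C         0.02168  -0.04337
  E         0.03478     4.362
  solve Keq expr → x = -0.02168; check Q = 546.9
Then add 0.02986 M of X.
Step 2:
                  X         G
  I         0.06464     4.362
  C        -0.02893   0.05786
  E         0.03571     4.419
  solve Keq expr → x = 0.02893; check Q = 546.9

[X]_eq = 0.03571 M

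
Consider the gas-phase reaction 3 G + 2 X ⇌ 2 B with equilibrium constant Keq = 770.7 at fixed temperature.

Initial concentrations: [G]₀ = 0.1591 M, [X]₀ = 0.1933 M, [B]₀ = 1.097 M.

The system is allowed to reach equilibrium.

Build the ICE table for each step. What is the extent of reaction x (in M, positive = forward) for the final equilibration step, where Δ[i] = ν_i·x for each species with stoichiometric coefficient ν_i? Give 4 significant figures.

x = -0.03631 M

Q₀ = 7997 vs Keq = 770.7 ⇒ Q>K, reverse
Step 1:
                   G          X          B
  init        0.1591     0.1933      1.097
  Δ           0.1089    0.07262   -0.07262
  eq           0.268     0.2659      1.024
  solve Keq expr → x = -0.03631; check Q = 770.7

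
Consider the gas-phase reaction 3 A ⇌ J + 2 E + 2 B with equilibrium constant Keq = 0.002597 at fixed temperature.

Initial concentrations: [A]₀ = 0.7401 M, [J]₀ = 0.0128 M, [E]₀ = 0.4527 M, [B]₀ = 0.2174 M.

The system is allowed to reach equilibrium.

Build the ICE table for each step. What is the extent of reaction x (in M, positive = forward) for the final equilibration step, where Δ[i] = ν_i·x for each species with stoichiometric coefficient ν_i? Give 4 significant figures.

Q₀ = 3.0583e-04 vs Keq = 0.002597 ⇒ Q<K, forward
Step 1:
                  A         J         E         B
  init       0.7401    0.0128    0.4527    0.2174
  Δ        -0.08041    0.0268    0.0536    0.0536
  eq         0.6597    0.0396    0.5063     0.271
  solve Keq expr → x = 0.0268; check Q = 0.002597

x = 0.0268 M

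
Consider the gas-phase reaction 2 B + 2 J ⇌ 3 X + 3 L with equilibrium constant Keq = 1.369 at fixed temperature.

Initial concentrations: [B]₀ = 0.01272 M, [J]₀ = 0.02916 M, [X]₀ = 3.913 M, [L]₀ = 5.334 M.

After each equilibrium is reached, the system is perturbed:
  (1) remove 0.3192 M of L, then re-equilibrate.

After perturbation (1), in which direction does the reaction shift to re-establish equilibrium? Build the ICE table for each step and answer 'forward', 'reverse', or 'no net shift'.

Direction: forward

Q₀ = 6.6091e+10 vs Keq = 1.369 ⇒ Q>K, reverse
Step 1:
                   B          J          X          L
  init       0.01272    0.02916      3.913      5.334
  Δ            1.898      1.898     -2.848     -2.848
  eq           1.911      1.928      1.065      2.486
  solve Keq expr → x = -0.9492; check Q = 1.369
Then remove 0.3192 M of L.
Step 2:
                   B          J          X          L
  init         1.911      1.928      1.065      2.167
  Δ         -0.05006   -0.05006    0.07509    0.07509
  eq           1.861      1.878       1.14      2.242
  solve Keq expr → x = 0.02503; check Q = 1.369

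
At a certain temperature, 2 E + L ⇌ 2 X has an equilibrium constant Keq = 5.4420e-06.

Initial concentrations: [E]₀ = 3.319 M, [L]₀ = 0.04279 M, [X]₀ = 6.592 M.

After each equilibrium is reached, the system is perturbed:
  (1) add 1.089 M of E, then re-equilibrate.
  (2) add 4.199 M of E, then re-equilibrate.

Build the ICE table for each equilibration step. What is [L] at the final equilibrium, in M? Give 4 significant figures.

[L]_eq = 3.307 M

Q₀ = 92.19 vs Keq = 5.4420e-06 ⇒ Q>K, reverse
Step 1:
                    E           L           X
  I             3.319     0.04279       6.592
  C              6.55       3.275       -6.55
  E             9.869       3.318     0.04194
  solve Keq expr → x = -3.275; check Q = 5.4420e-06
Then add 1.089 M of E.
Step 2:
                    E           L           X
  I             10.96       3.318     0.04194
  C         -0.004592   -0.002296    0.004592
  E             10.95       3.316     0.04653
  solve Keq expr → x = 0.002296; check Q = 5.4420e-06
Then add 4.199 M of E.
Step 3:
                    E           L           X
  I             15.15       3.316     0.04653
  C          -0.01768   -0.008838     0.01768
  E             15.13       3.307      0.0642
  solve Keq expr → x = 0.008838; check Q = 5.4420e-06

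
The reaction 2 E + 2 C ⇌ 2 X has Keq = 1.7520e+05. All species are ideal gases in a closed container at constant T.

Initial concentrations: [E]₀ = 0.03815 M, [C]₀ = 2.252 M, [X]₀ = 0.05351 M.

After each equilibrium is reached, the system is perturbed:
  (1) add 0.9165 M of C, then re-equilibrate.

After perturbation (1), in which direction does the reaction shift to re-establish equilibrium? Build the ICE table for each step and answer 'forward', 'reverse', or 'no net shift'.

Q₀ = 0.3879 vs Keq = 1.7520e+05 ⇒ Q<K, forward
Step 1:
                    E           C           X
  Initial     0.03815       2.252     0.05351
  Change     -0.03805    -0.03805     0.03805
  Equil    9.8805e-05       2.214     0.09156
  solve Keq expr → x = 0.01903; check Q = 1.7520e+05
Then add 0.9165 M of C.
Step 2:
                    E           C           X
  Initial  9.8805e-05        3.13     0.09156
  Change  -2.8904e-05 -2.8904e-05  2.8904e-05
  Equil    6.9900e-05        3.13     0.09159
  solve Keq expr → x = 1.4452e-05; check Q = 1.7520e+05

Direction: forward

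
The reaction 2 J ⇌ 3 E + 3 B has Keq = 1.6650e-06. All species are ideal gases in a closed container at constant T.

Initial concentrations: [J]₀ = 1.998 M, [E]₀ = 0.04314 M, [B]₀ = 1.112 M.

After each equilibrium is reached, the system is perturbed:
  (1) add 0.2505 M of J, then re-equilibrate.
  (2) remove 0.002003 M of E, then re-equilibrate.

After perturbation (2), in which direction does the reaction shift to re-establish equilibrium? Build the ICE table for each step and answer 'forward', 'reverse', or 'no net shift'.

Q₀ = 2.7654e-05 vs Keq = 1.6650e-06 ⇒ Q>K, reverse
Step 1:
                   J          E          B
  Initial      1.998    0.04314      1.112
  Change     0.01715   -0.02573   -0.02573
  Equil        2.015    0.01741      1.086
  solve Keq expr → x = -0.008577; check Q = 1.6650e-06
Then add 0.2505 M of J.
Step 2:
                   J          E          B
  Initial      2.266    0.01741      1.086
  Change  -9.2345e-04   0.001385   0.001385
  Equil        2.265    0.01879      1.088
  solve Keq expr → x = 4.6173e-04; check Q = 1.6650e-06
Then remove 0.002003 M of E.
Step 3:
                   J          E          B
  Initial      2.265    0.01679      1.088
  Change   -0.001308   0.001962   0.001962
  Equil        2.263    0.01875       1.09
  solve Keq expr → x = 6.5398e-04; check Q = 1.6650e-06

Direction: forward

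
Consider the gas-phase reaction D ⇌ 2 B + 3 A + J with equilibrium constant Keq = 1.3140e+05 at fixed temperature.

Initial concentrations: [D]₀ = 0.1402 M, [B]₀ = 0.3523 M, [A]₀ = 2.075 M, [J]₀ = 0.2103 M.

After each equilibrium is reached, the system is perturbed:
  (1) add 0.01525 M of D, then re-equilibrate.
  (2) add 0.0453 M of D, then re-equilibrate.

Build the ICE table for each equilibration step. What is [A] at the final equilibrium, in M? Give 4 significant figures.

Q₀ = 1.663 vs Keq = 1.3140e+05 ⇒ Q<K, forward
Step 1:
                   D          B          A          J
  init        0.1402     0.3523      2.075     0.2103
  Δ          -0.1402     0.2804     0.4206     0.1402
  eq      1.6593e-05     0.6327      2.496     0.3505
  solve Keq expr → x = 0.1402; check Q = 1.3140e+05
Then add 0.01525 M of D.
Step 2:
                   D          B          A          J
  init       0.01527     0.6327      2.496     0.3505
  Δ         -0.01525    0.03049    0.04574    0.01525
  eq      2.0089e-05     0.6632      2.541     0.3657
  solve Keq expr → x = 0.01525; check Q = 1.3140e+05
Then add 0.0453 M of D.
Step 3:
                   D          B          A          J
  init       0.04532     0.6632      2.541     0.3657
  Δ         -0.04529    0.09057     0.1359    0.04529
  eq      3.4097e-05     0.7537      2.677      0.411
  solve Keq expr → x = 0.04529; check Q = 1.3140e+05

[A]_eq = 2.677 M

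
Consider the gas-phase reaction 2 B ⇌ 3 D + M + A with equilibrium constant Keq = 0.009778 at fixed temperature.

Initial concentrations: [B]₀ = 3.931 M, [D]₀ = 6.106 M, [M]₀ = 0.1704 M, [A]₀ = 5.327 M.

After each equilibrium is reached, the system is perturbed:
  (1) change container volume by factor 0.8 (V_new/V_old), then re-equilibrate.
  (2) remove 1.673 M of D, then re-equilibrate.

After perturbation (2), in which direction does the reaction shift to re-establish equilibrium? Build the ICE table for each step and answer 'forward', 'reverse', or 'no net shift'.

Q₀ = 13.37 vs Keq = 0.009778 ⇒ Q>K, reverse
Step 1:
                    B           D           M           A
  I             3.931       6.106      0.1704       5.327
  C            0.3404     -0.5106     -0.1702     -0.1702
  E             4.271       5.595  1.9748e-04       5.157
  solve Keq expr → x = -0.1702; check Q = 0.009778
Then change container volume by factor 0.8 (V_new/V_old).
Step 2:
                    B           D           M           A
  I             5.339       6.994  2.4685e-04       6.446
  C        2.4086e-04 -3.6129e-04 -1.2043e-04 -1.2043e-04
  E             5.339       6.994  1.2642e-04       6.446
  solve Keq expr → x = -1.2043e-04; check Q = 0.009778
Then remove 1.673 M of D.
Step 3:
                    B           D           M           A
  I             5.339       5.321  1.2642e-04       6.446
  C       -3.2110e-04  4.8165e-04  1.6055e-04  1.6055e-04
  E             5.339       5.321  2.8697e-04       6.446
  solve Keq expr → x = 1.6055e-04; check Q = 0.009778

Direction: forward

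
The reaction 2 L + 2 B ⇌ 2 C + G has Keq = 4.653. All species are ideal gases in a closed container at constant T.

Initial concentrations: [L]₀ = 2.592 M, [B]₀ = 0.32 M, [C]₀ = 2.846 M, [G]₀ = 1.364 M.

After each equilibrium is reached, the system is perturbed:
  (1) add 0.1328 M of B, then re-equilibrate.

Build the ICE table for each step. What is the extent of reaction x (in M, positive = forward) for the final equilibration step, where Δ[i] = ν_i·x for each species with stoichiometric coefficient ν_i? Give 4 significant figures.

x = 0.04467 M

Q₀ = 16.06 vs Keq = 4.653 ⇒ Q>K, reverse
Step 1:
                    L           B           C           G
  Initial       2.592        0.32       2.846       1.364
  Change       0.1822      0.1822     -0.1822    -0.09111
  Equil         2.774      0.5022       2.664       1.273
  solve Keq expr → x = -0.09111; check Q = 4.653
Then add 0.1328 M of B.
Step 2:
                    L           B           C           G
  Initial       2.774       0.635       2.664       1.273
  Change     -0.08935    -0.08935     0.08935     0.04467
  Equil         2.685      0.5457       2.753       1.318
  solve Keq expr → x = 0.04467; check Q = 4.653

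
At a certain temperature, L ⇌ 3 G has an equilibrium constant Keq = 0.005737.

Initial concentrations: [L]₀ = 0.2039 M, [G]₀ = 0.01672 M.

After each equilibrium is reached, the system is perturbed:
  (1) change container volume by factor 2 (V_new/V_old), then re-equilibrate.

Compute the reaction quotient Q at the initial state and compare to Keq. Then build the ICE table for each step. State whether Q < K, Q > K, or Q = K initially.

Q₀ = 2.2924e-05 vs Keq = 0.005737 ⇒ Q<K, forward
Step 1:
                    L           G
  Initial      0.2039     0.01672
  Change     -0.02787     0.08361
  Equil         0.176      0.1003
  solve Keq expr → x = 0.02787; check Q = 0.005737
Then change container volume by factor 2 (V_new/V_old).
Step 2:
                    L           G
  Initial     0.08802     0.05016
  Change    -0.008896     0.02669
  Equil       0.07912     0.07685
  solve Keq expr → x = 0.008896; check Q = 0.005737

Q₀ = 2.2924e-05; Q < K (proceeds forward)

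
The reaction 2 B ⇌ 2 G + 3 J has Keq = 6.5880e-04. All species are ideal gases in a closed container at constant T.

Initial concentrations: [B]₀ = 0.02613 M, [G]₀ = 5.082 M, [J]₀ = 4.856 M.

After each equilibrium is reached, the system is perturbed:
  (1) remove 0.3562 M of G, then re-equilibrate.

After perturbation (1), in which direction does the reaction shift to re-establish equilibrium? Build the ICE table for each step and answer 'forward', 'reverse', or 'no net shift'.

Q₀ = 4.3314e+06 vs Keq = 6.5880e-04 ⇒ Q>K, reverse
Step 1:
                  B         G         J
  init      0.02613     5.082     4.856
  Δ           3.156    -3.156    -4.734
  eq          3.182     1.926    0.1216
  solve Keq expr → x = -1.578; check Q = 6.5880e-04
Then remove 0.3562 M of G.
Step 2:
                  B         G         J
  init        3.182      1.57    0.1216
  Δ        -0.01119   0.01119   0.01678
  eq          3.171     1.581    0.1384
  solve Keq expr → x = 0.005594; check Q = 6.5880e-04

Direction: forward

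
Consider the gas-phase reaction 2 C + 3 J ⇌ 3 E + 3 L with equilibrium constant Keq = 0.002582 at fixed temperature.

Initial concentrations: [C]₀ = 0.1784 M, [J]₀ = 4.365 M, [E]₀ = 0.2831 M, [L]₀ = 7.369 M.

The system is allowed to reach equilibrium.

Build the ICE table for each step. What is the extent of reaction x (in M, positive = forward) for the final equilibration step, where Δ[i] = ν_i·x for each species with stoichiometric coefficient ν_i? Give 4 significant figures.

Q₀ = 3.43 vs Keq = 0.002582 ⇒ Q>K, reverse
Step 1:
                    C           J           E           L
  I            0.1784       4.365      0.2831       7.369
  C              0.16      0.2401     -0.2401     -0.2401
  E            0.3384       4.605     0.04304       7.129
  solve Keq expr → x = -0.08002; check Q = 0.002582

x = -0.08002 M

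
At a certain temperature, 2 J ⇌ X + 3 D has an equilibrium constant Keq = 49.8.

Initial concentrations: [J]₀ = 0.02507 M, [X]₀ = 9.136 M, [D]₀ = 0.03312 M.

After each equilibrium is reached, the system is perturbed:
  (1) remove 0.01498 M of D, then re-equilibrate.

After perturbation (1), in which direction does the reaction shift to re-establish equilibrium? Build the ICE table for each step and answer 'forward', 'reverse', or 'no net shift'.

Direction: forward

Q₀ = 0.5281 vs Keq = 49.8 ⇒ Q<K, forward
Step 1:
                  J         X         D
  init      0.02507     9.136   0.03312
  Δ        -0.01861  0.009304   0.02791
  eq       0.006461     9.145   0.06103
  solve Keq expr → x = 0.009304; check Q = 49.8
Then remove 0.01498 M of D.
Step 2:
                  J         X         D
  init     0.006461     9.145   0.04605
  Δ        -0.00184 9.1987e-04   0.00276
  eq       0.004622     9.146   0.04881
  solve Keq expr → x = 9.1987e-04; check Q = 49.8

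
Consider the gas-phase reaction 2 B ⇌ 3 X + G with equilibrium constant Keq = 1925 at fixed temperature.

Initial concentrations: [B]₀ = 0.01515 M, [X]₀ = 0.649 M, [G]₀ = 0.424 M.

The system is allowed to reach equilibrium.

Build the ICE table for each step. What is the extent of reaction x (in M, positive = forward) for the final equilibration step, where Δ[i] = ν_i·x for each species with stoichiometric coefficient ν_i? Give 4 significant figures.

x = 0.003582 M

Q₀ = 505 vs Keq = 1925 ⇒ Q<K, forward
Step 1:
                    B           X           G
  init        0.01515       0.649       0.424
  Δ         -0.007163     0.01075    0.003582
  eq         0.007987      0.6597      0.4276
  solve Keq expr → x = 0.003582; check Q = 1925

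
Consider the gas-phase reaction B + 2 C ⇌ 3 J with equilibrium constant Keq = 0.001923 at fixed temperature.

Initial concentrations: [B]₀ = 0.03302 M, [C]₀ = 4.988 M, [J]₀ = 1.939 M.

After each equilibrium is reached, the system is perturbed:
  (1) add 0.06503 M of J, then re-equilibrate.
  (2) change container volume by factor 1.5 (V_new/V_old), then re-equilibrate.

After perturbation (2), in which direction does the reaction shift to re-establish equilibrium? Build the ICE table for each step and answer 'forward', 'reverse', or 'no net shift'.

Q₀ = 8.874 vs Keq = 0.001923 ⇒ Q>K, reverse
Step 1:
                    B           C           J
  Initial     0.03302       4.988       1.939
  Change       0.5325       1.065      -1.597
  Equil        0.5655       6.053      0.3415
  solve Keq expr → x = -0.5325; check Q = 0.001923
Then add 0.06503 M of J.
Step 2:
                    B           C           J
  Initial      0.5655       6.053      0.4066
  Change      0.01986     0.03971    -0.05957
  Equil        0.5854       6.093       0.347
  solve Keq expr → x = -0.01986; check Q = 0.001923
Then change container volume by factor 1.5 (V_new/V_old).
Step 3:
                    B           C           J
  Initial      0.3902       4.062      0.2313
  Change            0           0           0
  Equil        0.3902       4.062      0.2313
  solve Keq expr → x = 0; check Q = 0.001923

Direction: no net shift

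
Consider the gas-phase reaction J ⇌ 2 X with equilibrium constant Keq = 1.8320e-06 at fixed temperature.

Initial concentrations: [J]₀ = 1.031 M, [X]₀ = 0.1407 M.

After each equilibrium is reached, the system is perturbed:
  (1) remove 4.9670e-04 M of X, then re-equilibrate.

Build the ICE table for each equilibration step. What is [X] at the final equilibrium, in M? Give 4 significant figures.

[X]_eq = 0.00142 M

Q₀ = 0.0192 vs Keq = 1.8320e-06 ⇒ Q>K, reverse
Step 1:
                  J         X
  Initial     1.031    0.1407
  Change    0.06964   -0.1393
  Equil       1.101   0.00142
  solve Keq expr → x = -0.06964; check Q = 1.8320e-06
Then remove 4.9670e-04 M of X.
Step 2:
                  J         X
  Initial     1.101 9.2329e-04
  Change  -2.4827e-04 4.9654e-04
  Equil         1.1   0.00142
  solve Keq expr → x = 2.4827e-04; check Q = 1.8320e-06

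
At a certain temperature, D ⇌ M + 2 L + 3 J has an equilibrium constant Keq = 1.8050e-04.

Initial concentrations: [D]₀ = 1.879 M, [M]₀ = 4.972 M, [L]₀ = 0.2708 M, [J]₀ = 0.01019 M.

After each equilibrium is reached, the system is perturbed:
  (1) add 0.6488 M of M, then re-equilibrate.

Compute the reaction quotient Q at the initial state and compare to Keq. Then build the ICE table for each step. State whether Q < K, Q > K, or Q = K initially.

Q₀ = 2.0532e-07; Q < K (proceeds forward)

Q₀ = 2.0532e-07 vs Keq = 1.8050e-04 ⇒ Q<K, forward
Step 1:
                   D          M          L          J
  init         1.879      4.972     0.2708    0.01019
  Δ         -0.02543    0.02543    0.05087     0.0763
  eq           1.854      4.997     0.3217    0.08649
  solve Keq expr → x = 0.02543; check Q = 1.8050e-04
Then add 0.6488 M of M.
Step 2:
                   D          M          L          J
  init         1.854      5.646     0.3217    0.08649
  Δ         0.001025  -0.001025  -0.002049  -0.003074
  eq           1.855      5.645     0.3196    0.08342
  solve Keq expr → x = -0.001025; check Q = 1.8050e-04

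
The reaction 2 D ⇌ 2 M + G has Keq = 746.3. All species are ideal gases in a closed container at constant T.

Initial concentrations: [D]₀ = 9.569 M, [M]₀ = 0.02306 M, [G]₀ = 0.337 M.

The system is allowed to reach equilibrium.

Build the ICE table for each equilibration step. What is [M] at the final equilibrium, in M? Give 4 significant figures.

[M]_eq = 8.882 M

Q₀ = 1.9571e-06 vs Keq = 746.3 ⇒ Q<K, forward
Step 1:
                    D           M           G
  init          9.569     0.02306       0.337
  Δ            -8.859       8.859        4.43
  eq           0.7099       8.882       4.767
  solve Keq expr → x = 4.43; check Q = 746.3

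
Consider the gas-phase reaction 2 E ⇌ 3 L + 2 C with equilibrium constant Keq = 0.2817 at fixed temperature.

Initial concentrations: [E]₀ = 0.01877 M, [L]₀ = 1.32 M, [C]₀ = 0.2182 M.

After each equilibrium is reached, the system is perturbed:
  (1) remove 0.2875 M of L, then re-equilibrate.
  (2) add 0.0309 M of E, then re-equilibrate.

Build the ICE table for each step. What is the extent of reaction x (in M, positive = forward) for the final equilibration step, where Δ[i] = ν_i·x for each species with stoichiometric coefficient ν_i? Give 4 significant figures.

Q₀ = 310.8 vs Keq = 0.2817 ⇒ Q>K, reverse
Step 1:
                  E         L         C
  init      0.01877      1.32    0.2182
  Δ          0.1438   -0.2157   -0.1438
  eq         0.1626     1.104   0.07437
  solve Keq expr → x = -0.07191; check Q = 0.2817
Then remove 0.2875 M of L.
Step 2:
                  E         L         C
  init       0.1626    0.8168   0.07437
  Δ        -0.02143   0.03214   0.02143
  eq         0.1412    0.8489    0.0958
  solve Keq expr → x = 0.01071; check Q = 0.2817
Then add 0.0309 M of E.
Step 3:
                  E         L         C
  init       0.1721    0.8489    0.0958
  Δ        -0.01069   0.01603   0.01069
  eq         0.1614    0.8649    0.1065
  solve Keq expr → x = 0.005343; check Q = 0.2817

x = 0.005343 M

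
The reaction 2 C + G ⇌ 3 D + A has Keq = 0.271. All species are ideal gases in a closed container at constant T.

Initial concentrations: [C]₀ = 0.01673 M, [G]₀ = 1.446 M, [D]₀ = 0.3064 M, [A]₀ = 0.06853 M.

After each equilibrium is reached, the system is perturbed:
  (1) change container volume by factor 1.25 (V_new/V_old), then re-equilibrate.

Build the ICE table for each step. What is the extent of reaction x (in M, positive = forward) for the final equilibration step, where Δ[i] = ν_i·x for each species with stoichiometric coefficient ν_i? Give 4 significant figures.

Q₀ = 4.871 vs Keq = 0.271 ⇒ Q>K, reverse
Step 1:
                    C           G           D           A
  init        0.01673       1.446      0.3064     0.06853
  Δ           0.03145     0.01573    -0.04718    -0.01573
  eq          0.04818       1.462      0.2592      0.0528
  solve Keq expr → x = -0.01573; check Q = 0.271
Then change container volume by factor 1.25 (V_new/V_old).
Step 2:
                    C           G           D           A
  init        0.03855       1.169      0.2074     0.04224
  Δ         -0.002557   -0.001278    0.003835    0.001278
  eq          0.03599       1.168      0.2112     0.04352
  solve Keq expr → x = 0.001278; check Q = 0.271

x = 0.001278 M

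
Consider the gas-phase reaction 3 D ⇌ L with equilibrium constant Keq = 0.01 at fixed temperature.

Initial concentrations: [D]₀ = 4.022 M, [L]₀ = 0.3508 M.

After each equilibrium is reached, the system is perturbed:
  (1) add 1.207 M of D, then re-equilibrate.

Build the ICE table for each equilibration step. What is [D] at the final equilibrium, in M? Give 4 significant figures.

Q₀ = 0.005392 vs Keq = 0.01 ⇒ Q<K, forward
Step 1:
                    D           L
  Initial       4.022      0.3508
  Change      -0.3877      0.1292
  Equil         3.634        0.48
  solve Keq expr → x = 0.1292; check Q = 0.01
Then add 1.207 M of D.
Step 2:
                    D           L
  Initial       4.841        0.48
  Change      -0.6963      0.2321
  Equil         4.145      0.7121
  solve Keq expr → x = 0.2321; check Q = 0.01

[D]_eq = 4.145 M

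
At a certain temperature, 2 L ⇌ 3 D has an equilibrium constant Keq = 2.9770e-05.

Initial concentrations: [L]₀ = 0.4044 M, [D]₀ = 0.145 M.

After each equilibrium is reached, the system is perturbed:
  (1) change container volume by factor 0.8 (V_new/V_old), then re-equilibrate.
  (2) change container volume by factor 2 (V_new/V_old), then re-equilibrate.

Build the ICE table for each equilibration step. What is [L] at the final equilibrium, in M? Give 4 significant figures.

[L]_eq = 0.3038 M

Q₀ = 0.01864 vs Keq = 2.9770e-05 ⇒ Q>K, reverse
Step 1:
                  L         D
  init       0.4044     0.145
  Δ         0.08386   -0.1258
  eq         0.4883   0.01922
  solve Keq expr → x = -0.04193; check Q = 2.9770e-05
Then change container volume by factor 0.8 (V_new/V_old).
Step 2:
                  L         D
  init       0.6103   0.02402
  Δ         0.00113 -0.001694
  eq         0.6114   0.02233
  solve Keq expr → x = -5.6480e-04; check Q = 2.9770e-05
Then change container volume by factor 2 (V_new/V_old).
Step 3:
                  L         D
  init       0.3057   0.01116
  Δ       -0.001896  0.002843
  eq         0.3038   0.01401
  solve Keq expr → x = 9.4781e-04; check Q = 2.9770e-05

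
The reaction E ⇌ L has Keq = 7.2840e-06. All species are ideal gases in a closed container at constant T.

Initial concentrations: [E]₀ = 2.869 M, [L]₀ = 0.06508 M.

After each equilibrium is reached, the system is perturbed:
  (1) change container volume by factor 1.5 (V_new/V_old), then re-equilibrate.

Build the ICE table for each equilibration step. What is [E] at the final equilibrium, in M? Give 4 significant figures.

Q₀ = 0.02268 vs Keq = 7.2840e-06 ⇒ Q>K, reverse
Step 1:
                    E           L
  I             2.869     0.06508
  C           0.06506    -0.06506
  E             2.934  2.1372e-05
  solve Keq expr → x = -0.06506; check Q = 7.2840e-06
Then change container volume by factor 1.5 (V_new/V_old).
Step 2:
                    E           L
  I             1.956  1.4248e-05
  C                 0           0
  E             1.956  1.4248e-05
  solve Keq expr → x = 0; check Q = 7.2840e-06

[E]_eq = 1.956 M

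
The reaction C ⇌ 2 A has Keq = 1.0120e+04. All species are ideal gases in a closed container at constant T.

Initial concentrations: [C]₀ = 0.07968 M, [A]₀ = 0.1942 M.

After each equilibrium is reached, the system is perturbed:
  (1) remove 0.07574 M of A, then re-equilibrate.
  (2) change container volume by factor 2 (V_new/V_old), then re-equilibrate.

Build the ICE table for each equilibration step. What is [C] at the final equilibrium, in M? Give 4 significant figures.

Q₀ = 0.4733 vs Keq = 1.0120e+04 ⇒ Q<K, forward
Step 1:
                  C         A
  I         0.07968    0.1942
  C        -0.07967    0.1593
  E       1.2351e-05    0.3535
  solve Keq expr → x = 0.07967; check Q = 1.0120e+04
Then remove 0.07574 M of A.
Step 2:
                  C         A
  I       1.2351e-05    0.2778
  C       -4.7245e-06 9.4490e-06
  E       7.6260e-06    0.2778
  solve Keq expr → x = 4.7245e-06; check Q = 1.0120e+04
Then change container volume by factor 2 (V_new/V_old).
Step 3:
                  C         A
  I       3.8130e-06    0.1389
  C       -1.9064e-06 3.8128e-06
  E       1.9066e-06    0.1389
  solve Keq expr → x = 1.9064e-06; check Q = 1.0120e+04

[C]_eq = 1.9066e-06 M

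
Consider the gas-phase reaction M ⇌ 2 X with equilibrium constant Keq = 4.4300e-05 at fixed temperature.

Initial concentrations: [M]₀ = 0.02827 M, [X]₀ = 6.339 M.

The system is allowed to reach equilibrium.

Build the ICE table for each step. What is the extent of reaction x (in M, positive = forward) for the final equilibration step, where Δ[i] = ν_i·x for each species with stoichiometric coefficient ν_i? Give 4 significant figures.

Q₀ = 1421 vs Keq = 4.4300e-05 ⇒ Q>K, reverse
Step 1:
                    M           X
  init        0.02827       6.339
  Δ             3.164      -6.327
  eq            3.192     0.01189
  solve Keq expr → x = -3.164; check Q = 4.4300e-05

x = -3.164 M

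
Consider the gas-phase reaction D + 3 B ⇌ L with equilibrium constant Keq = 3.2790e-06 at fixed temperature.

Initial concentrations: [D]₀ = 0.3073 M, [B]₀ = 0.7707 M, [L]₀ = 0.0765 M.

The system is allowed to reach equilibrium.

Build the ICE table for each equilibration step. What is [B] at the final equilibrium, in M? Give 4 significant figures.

[B]_eq = 1 M

Q₀ = 0.5438 vs Keq = 3.2790e-06 ⇒ Q>K, reverse
Step 1:
                    D           B           L
  Initial      0.3073      0.7707      0.0765
  Change       0.0765      0.2295     -0.0765
  Equil        0.3838           1  1.2592e-06
  solve Keq expr → x = -0.0765; check Q = 3.2790e-06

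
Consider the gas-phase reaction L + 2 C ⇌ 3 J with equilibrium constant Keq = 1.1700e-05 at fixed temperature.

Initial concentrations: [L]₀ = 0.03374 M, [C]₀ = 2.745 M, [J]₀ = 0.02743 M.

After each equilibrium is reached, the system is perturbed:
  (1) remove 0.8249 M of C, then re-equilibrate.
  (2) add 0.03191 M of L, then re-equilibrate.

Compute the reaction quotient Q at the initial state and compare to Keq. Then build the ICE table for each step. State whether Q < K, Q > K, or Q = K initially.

Q₀ = 8.1180e-05; Q > K (proceeds reverse)

Q₀ = 8.1180e-05 vs Keq = 1.1700e-05 ⇒ Q>K, reverse
Step 1:
                    L           C           J
  I           0.03374       2.745     0.02743
  C           0.00415    0.008301    -0.01245
  E           0.03789       2.753     0.01498
  solve Keq expr → x = -0.00415; check Q = 1.1700e-05
Then remove 0.8249 M of C.
Step 2:
                    L           C           J
  I           0.03789       1.928     0.01498
  C          0.001017    0.002035   -0.003052
  E           0.03891        1.93     0.01193
  solve Keq expr → x = -0.001017; check Q = 1.1700e-05
Then add 0.03191 M of L.
Step 3:
                    L           C           J
  I           0.07082        1.93     0.01193
  C       -8.5593e-04   -0.001712    0.002568
  E           0.06996       1.929     0.01449
  solve Keq expr → x = 8.5593e-04; check Q = 1.1700e-05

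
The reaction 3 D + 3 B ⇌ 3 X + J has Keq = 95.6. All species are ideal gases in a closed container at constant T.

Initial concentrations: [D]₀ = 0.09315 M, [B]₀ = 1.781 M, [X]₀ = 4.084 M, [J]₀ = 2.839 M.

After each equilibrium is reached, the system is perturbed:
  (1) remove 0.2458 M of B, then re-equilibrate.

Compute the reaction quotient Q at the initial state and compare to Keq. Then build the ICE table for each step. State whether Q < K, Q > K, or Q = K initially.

Q₀ = 4.2353e+04 vs Keq = 95.6 ⇒ Q>K, reverse
Step 1:
                    D           B           X           J
  init        0.09315       1.781       4.084       2.839
  Δ            0.4155      0.4155     -0.4155     -0.1385
  eq           0.5087       2.197       3.668         2.7
  solve Keq expr → x = -0.1385; check Q = 95.6
Then remove 0.2458 M of B.
Step 2:
                    D           B           X           J
  init         0.5087       1.951       3.668         2.7
  Δ           0.04382     0.04382    -0.04382    -0.01461
  eq           0.5525       1.995       3.625       2.686
  solve Keq expr → x = -0.01461; check Q = 95.6

Q₀ = 4.2353e+04; Q > K (proceeds reverse)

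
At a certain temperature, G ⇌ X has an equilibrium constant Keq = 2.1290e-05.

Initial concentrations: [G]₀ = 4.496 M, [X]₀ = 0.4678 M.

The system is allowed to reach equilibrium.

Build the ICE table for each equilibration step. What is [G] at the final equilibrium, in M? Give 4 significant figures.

[G]_eq = 4.964 M

Q₀ = 0.104 vs Keq = 2.1290e-05 ⇒ Q>K, reverse
Step 1:
                  G         X
  Initial     4.496    0.4678
  Change     0.4677   -0.4677
  Equil       4.964 1.0568e-04
  solve Keq expr → x = -0.4677; check Q = 2.1290e-05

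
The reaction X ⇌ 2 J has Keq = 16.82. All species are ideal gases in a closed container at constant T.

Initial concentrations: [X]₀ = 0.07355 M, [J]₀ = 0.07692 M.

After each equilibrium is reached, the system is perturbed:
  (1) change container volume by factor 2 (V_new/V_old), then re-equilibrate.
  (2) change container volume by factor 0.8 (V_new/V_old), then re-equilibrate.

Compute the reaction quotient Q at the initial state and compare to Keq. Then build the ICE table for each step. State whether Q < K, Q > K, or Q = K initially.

Q₀ = 0.08044 vs Keq = 16.82 ⇒ Q<K, forward
Step 1:
                   X          J
  init       0.07355    0.07692
  Δ         -0.07072     0.1414
  eq        0.002835     0.2184
  solve Keq expr → x = 0.07072; check Q = 16.82
Then change container volume by factor 2 (V_new/V_old).
Step 2:
                   X          J
  init      0.001417     0.1092
  Δ       -6.9059e-04   0.001381
  eq      7.2668e-04     0.1106
  solve Keq expr → x = 6.9059e-04; check Q = 16.82
Then change container volume by factor 0.8 (V_new/V_old).
Step 3:
                   X          J
  init    9.0835e-04     0.1382
  Δ       2.1987e-04 -4.3975e-04
  eq        0.001128     0.1378
  solve Keq expr → x = -2.1987e-04; check Q = 16.82

Q₀ = 0.08044; Q < K (proceeds forward)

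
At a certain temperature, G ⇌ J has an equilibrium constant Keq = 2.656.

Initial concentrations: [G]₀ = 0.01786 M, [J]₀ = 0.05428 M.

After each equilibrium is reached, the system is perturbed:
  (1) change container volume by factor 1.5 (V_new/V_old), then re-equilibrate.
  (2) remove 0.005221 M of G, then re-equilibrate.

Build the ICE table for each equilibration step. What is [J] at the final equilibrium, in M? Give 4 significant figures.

Q₀ = 3.039 vs Keq = 2.656 ⇒ Q>K, reverse
Step 1:
                    G           J
  Initial     0.01786     0.05428
  Change     0.001872   -0.001872
  Equil       0.01973     0.05241
  solve Keq expr → x = -0.001872; check Q = 2.656
Then change container volume by factor 1.5 (V_new/V_old).
Step 2:
                    G           J
  Initial     0.01315     0.03494
  Change            0           0
  Equil       0.01315     0.03494
  solve Keq expr → x = 0; check Q = 2.656
Then remove 0.005221 M of G.
Step 3:
                    G           J
  Initial    0.007934     0.03494
  Change     0.003793   -0.003793
  Equil       0.01173     0.03115
  solve Keq expr → x = -0.003793; check Q = 2.656

[J]_eq = 0.03115 M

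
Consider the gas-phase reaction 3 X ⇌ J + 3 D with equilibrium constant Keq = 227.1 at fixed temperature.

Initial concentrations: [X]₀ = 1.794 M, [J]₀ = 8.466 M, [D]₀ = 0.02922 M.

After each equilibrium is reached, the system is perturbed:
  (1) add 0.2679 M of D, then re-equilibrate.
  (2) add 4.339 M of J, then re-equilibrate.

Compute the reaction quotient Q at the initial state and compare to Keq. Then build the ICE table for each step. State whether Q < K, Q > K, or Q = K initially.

Q₀ = 3.6581e-05 vs Keq = 227.1 ⇒ Q<K, forward
Step 1:
                   X          J          D
  I            1.794      8.466    0.02922
  C           -1.332     0.4439      1.332
  E           0.4624       8.91      1.361
  solve Keq expr → x = 0.4439; check Q = 227.1
Then add 0.2679 M of D.
Step 2:
                   X          J          D
  I           0.4624       8.91      1.629
  C          0.06761   -0.02254   -0.06761
  E             0.53      8.887      1.561
  solve Keq expr → x = -0.02254; check Q = 227.1
Then add 4.339 M of J.
Step 3:
                   X          J          D
  I             0.53      13.23      1.561
  C          0.05394   -0.01798   -0.05394
  E           0.5839      13.21      1.507
  solve Keq expr → x = -0.01798; check Q = 227.1

Q₀ = 3.6581e-05; Q < K (proceeds forward)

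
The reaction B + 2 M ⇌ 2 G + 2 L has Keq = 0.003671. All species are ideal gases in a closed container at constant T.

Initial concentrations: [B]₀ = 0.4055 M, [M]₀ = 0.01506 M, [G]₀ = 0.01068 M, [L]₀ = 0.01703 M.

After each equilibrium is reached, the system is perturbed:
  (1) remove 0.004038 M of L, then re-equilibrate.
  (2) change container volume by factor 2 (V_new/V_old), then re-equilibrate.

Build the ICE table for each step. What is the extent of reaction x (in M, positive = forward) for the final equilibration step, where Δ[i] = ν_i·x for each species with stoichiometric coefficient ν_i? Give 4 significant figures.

x = 3.7130e-04 M

Q₀ = 3.5969e-04 vs Keq = 0.003671 ⇒ Q<K, forward
Step 1:
                    B           M           G           L
  I            0.4055     0.01506     0.01068     0.01703
  C          -0.00277   -0.005539    0.005539    0.005539
  E            0.4027    0.009521     0.01622     0.02257
  solve Keq expr → x = 0.00277; check Q = 0.003671
Then remove 0.004038 M of L.
Step 2:
                    B           M           G           L
  I            0.4027    0.009521     0.01622     0.01853
  C       -4.4081e-04 -8.8161e-04  8.8161e-04  8.8161e-04
  E            0.4023    0.008639      0.0171     0.01941
  solve Keq expr → x = 4.4081e-04; check Q = 0.003671
Then change container volume by factor 2 (V_new/V_old).
Step 3:
                    B           M           G           L
  I            0.2011    0.004319    0.008551    0.009707
  C       -3.7130e-04 -7.4260e-04  7.4260e-04  7.4260e-04
  E            0.2008    0.003577    0.009293     0.01045
  solve Keq expr → x = 3.7130e-04; check Q = 0.003671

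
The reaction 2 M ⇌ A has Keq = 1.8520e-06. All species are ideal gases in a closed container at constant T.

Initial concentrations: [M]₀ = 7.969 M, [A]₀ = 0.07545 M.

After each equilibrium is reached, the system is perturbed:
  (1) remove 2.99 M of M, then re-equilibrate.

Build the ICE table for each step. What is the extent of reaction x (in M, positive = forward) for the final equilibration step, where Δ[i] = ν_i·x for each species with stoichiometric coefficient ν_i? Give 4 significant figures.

x = -7.3365e-05 M

Q₀ = 0.001188 vs Keq = 1.8520e-06 ⇒ Q>K, reverse
Step 1:
                  M         A
  Initial     7.969   0.07545
  Change     0.1507  -0.07533
  Equil        8.12 1.2210e-04
  solve Keq expr → x = -0.07533; check Q = 1.8520e-06
Then remove 2.99 M of M.
Step 2:
                  M         A
  Initial      5.13 1.2210e-04
  Change  1.4673e-04 -7.3365e-05
  Equil        5.13 4.8735e-05
  solve Keq expr → x = -7.3365e-05; check Q = 1.8520e-06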